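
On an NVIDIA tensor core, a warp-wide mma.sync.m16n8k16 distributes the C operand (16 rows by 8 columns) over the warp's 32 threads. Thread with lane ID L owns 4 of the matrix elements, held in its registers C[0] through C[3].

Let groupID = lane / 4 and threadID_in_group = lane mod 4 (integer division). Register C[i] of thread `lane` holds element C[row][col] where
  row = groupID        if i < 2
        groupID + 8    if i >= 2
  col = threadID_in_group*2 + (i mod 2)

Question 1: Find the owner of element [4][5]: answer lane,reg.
r=4→G=4,rhi=0  c=5→T=2,p=1
L=4*4+2=18  i=0*2+1=1

18,1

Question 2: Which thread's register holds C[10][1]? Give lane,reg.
r=10->g=2,rb=1  c=1->t=0,b0=1
L=2*4+0=8  i=1*2+1=3

8,3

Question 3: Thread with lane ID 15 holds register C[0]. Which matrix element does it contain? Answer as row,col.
lane 15: gid=3 (15/4), tid=3 (15%4)
i=0: r=3+0=3, c=3*2+0=6

3,6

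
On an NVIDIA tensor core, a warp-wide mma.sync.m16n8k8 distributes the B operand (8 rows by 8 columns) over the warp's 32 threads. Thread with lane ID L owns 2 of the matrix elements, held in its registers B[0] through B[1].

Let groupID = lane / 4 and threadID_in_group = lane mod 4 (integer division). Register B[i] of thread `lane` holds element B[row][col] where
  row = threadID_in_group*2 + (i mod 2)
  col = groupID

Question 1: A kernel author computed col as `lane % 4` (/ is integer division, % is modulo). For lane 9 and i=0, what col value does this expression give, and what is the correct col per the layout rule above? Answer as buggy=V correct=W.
`lane % 4`[9,0]->1
lane 9: g=2 (9/4), t=1 (9%4)
i=0: r=1*2+0=2, c=g=2
col: 1 vs 2

buggy=1 correct=2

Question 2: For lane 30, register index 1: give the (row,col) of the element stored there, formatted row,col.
lane 30: gr=7 (30/4), th=2 (30%4)
i=1: r=2*2+1=5, c=gr=7

5,7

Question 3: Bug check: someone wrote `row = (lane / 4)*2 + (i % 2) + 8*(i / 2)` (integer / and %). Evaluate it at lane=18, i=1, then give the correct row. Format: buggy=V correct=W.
`(lane / 4)*2 + (i % 2) + 8*(i / 2)`[18,1]->9
lane 18: g=4 (18/4), t=2 (18%4)
i=1: r=2*2+1=5, c=g=4
row: 9 vs 5

buggy=9 correct=5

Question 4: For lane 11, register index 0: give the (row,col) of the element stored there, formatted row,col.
6,2

L=11=>grp=11>>2=2, tig=11&3=3
[0]=>row 3·2+0=6  col grp=2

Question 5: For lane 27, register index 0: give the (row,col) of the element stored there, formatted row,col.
6,6

lane 27: G=6 (27/4), T=3 (27%4)
i=0: r=3*2+0=6, c=G=6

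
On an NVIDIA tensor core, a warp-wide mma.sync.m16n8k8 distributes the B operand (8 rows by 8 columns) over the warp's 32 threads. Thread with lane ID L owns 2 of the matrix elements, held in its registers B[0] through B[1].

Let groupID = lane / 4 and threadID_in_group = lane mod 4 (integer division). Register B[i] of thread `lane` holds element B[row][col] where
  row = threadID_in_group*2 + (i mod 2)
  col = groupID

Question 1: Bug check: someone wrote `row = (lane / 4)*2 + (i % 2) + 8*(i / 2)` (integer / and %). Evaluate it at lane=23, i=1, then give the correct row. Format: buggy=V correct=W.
buggy=11 correct=7

`(lane / 4)*2 + (i % 2) + 8*(i / 2)`[23,1]=>11
23: grp=5,tig=3
[1] (3*2+1,5) = (7,5)
row: 11 vs 7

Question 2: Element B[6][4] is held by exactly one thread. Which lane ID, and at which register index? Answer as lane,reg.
19,0

c:4=>grp=4  r:6=>tig=3,lo=0
L=4*4+3=19  i=0=0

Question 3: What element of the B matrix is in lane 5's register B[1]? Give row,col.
5: gid=1,tid=1
[1] (1*2+1,1) = (3,1)

3,1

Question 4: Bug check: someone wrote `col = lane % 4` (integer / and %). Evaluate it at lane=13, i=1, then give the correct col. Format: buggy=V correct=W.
buggy=1 correct=3

`lane % 4`[13,1]->1
lane 13: gid=3 (13/4), tid=1 (13%4)
i=1: r=1*2+1=3, c=gid=3
col: 1 vs 3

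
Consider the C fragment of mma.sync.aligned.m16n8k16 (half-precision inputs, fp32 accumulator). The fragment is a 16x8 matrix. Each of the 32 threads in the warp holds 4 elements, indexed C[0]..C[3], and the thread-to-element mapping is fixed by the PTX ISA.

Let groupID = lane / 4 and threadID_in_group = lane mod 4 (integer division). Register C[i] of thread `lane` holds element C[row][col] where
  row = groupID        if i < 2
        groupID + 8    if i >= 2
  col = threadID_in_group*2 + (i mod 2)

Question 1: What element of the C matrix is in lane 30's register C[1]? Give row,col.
30: gr=7,th=2
[1] (7+0,2*2+1) = (7,5)

7,5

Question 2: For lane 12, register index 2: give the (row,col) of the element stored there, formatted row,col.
11,0

lane 12: g=3 (12/4), t=0 (12%4)
i=2: r=3+8=11, c=0*2+0=0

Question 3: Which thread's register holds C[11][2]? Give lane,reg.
r=11->g=3,rb=1  c=2->t=1,b0=0
L=3*4+1=13  i=1*2+0=2

13,2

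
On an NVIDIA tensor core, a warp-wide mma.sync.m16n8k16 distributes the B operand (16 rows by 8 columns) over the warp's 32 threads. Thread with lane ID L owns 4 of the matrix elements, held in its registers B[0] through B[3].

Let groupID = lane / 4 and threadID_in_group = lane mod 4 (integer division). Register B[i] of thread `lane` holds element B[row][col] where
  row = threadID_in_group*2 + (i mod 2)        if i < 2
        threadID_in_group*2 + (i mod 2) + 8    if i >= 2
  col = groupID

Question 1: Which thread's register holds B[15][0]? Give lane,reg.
3,3

c=0->g=0  r=15->rb=1,t=3,b0=1
L=0*4+3=3  i=1*2+1=3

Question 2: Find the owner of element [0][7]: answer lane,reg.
c:7=>grp=7  r:0=>rB=0,tig=0,lo=0
L=7*4+0=28  i=0*2+0=0

28,0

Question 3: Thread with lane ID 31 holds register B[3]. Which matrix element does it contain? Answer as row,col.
31: g=7,t=3
[3] (3*2+1+8,7) = (15,7)

15,7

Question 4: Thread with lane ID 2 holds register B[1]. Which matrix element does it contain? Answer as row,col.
5,0

lane 2=>2/4=0, 2 mod 4=2
i=1  r:2·2+1+0=>5  c:0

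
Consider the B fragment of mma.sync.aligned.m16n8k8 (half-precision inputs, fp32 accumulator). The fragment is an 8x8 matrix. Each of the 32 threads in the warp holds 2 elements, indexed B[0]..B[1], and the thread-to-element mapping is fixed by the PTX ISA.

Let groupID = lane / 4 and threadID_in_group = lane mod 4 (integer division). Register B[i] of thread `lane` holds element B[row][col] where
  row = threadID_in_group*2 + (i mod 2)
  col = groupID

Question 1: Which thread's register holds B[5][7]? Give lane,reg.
c=7⇒gr=7  r=5⇒th=2,odd=1
L=7*4+2=30  i=1=1

30,1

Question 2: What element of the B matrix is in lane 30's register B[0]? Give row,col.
L=30=>grp=30>>2=7, tig=30&3=2
[0]=>row 2·2+0=4  col grp=7

4,7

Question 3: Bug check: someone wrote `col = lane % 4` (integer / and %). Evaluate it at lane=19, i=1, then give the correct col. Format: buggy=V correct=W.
buggy=3 correct=4

`lane % 4`[19,1]=>3
19: grp=4,tig=3
[1] (3*2+1,4) = (7,4)
col: 3 vs 4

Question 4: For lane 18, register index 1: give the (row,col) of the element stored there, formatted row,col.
L=18→G=18>>2=4, T=18&3=2
[1]→row 2·2+1=5  col G=4

5,4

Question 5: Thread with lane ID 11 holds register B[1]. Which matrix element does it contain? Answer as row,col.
lane 11: grp=2 (11/4), tig=3 (11%4)
i=1: r=3*2+1=7, c=grp=2

7,2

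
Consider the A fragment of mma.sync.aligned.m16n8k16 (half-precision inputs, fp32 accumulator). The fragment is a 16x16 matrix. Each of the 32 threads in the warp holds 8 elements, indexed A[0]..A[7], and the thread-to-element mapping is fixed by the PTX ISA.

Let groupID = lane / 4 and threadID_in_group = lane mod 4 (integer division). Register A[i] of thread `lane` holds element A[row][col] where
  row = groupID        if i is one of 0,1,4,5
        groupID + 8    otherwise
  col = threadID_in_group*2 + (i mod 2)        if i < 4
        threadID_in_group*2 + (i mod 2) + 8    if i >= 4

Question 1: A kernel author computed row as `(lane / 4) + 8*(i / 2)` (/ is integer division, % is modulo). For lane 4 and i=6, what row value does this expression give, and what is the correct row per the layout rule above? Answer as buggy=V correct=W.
buggy=25 correct=9

`(lane / 4) + 8*(i / 2)`[4,6]⇒25
4: gr=1,th=0
[6] (1+8,0*2+0+8) = (9,8)
row: 25 vs 9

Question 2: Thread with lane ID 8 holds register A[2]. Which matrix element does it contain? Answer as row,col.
10,0

lane 8=>8/4=2, 8 mod 4=0
i=2  r:2+8=>10  c:2·0+0+0=>0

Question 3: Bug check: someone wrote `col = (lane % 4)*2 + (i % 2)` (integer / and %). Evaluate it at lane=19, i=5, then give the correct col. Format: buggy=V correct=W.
`(lane % 4)*2 + (i % 2)`[19,5]=>7
lane 19: grp=4 (19/4), tig=3 (19%4)
i=5: r=4+0=4, c=3*2+1+8=15
col: 7 vs 15

buggy=7 correct=15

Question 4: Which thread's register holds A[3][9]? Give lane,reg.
12,5

r=3->g=3,rb=0  c=9->cb=1,t=0,b0=1
L=3*4+0=12  i=1*4+0*2+1=5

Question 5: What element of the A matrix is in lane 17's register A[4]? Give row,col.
lane 17=>17/4=4, 17 mod 4=1
i=4  r:4+0=>4  c:2·1+0+8=>10

4,10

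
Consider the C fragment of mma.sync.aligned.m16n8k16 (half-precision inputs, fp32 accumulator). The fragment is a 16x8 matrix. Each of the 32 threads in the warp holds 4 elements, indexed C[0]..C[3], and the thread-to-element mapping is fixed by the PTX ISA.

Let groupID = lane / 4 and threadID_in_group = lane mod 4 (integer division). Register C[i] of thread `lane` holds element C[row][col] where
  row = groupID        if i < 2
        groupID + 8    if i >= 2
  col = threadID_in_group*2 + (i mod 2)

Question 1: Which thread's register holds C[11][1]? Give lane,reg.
r=11->g=3,rb=1  c=1->t=0,b0=1
L=3*4+0=12  i=1*2+1=3

12,3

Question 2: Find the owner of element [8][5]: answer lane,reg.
2,3

r=8->g=0,rb=1  c=5->t=2,b0=1
L=0*4+2=2  i=1*2+1=3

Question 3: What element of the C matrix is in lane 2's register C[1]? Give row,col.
2: gr=0,th=2
[1] (0+0,2*2+1) = (0,5)

0,5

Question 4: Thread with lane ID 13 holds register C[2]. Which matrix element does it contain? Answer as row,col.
11,2

L=13→G=13>>2=3, T=13&3=1
[2]→row 3+8=11  col 1·2+0=2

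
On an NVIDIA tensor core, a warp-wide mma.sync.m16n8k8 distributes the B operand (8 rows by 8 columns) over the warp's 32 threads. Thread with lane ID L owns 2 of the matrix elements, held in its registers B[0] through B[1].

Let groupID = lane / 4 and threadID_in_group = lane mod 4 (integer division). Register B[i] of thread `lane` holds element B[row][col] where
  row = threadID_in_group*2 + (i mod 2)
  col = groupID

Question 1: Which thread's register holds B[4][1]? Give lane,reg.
6,0

c=1→G=1  r=4→T=2,p=0
L=1*4+2=6  i=0=0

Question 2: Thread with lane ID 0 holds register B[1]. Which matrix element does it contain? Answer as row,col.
L=0→G=0>>2=0, T=0&3=0
[1]→row 0·2+1=1  col G=0

1,0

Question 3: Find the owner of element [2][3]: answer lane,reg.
c: 3->gid=3  r: 2->tid=1,i&1=0
L=3*4+1=13  i=0=0

13,0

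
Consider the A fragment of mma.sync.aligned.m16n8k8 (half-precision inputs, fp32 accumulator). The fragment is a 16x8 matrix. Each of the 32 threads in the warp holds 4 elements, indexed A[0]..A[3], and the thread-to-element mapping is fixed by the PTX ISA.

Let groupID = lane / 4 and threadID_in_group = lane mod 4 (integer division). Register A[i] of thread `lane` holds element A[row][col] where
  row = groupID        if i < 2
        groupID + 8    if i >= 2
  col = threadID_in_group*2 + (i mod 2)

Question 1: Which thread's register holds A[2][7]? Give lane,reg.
r=2⇒gr=2,Rb=0  c=7⇒th=3,odd=1
L=2*4+3=11  i=0*2+1=1

11,1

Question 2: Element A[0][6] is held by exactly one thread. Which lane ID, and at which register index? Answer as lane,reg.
r=0⇒gr=0,Rb=0  c=6⇒th=3,odd=0
L=0*4+3=3  i=0*2+0=0

3,0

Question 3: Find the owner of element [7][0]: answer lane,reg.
r:7=>grp=7,rB=0  c:0=>tig=0,lo=0
L=7*4+0=28  i=0*2+0=0

28,0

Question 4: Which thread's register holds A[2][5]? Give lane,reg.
r=2->g=2,rb=0  c=5->t=2,b0=1
L=2*4+2=10  i=0*2+1=1

10,1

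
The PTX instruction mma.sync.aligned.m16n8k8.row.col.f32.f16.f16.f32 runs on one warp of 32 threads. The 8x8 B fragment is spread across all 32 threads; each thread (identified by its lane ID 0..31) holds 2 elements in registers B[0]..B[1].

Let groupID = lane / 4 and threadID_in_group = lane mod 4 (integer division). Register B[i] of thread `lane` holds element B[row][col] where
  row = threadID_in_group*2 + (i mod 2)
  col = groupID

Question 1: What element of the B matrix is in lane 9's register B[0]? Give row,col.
2,2

lane 9: g=2 (9/4), t=1 (9%4)
i=0: r=1*2+0=2, c=g=2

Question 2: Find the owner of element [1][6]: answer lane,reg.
24,1

c: 6->gid=6  r: 1->tid=0,i&1=1
L=6*4+0=24  i=1=1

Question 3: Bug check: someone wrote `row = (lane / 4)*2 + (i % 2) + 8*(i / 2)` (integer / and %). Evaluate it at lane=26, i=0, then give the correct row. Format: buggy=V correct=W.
buggy=12 correct=4

`(lane / 4)*2 + (i % 2) + 8*(i / 2)`[26,0]→12
26: G=6,T=2
[0] (2*2+0,6) = (4,6)
row: 12 vs 4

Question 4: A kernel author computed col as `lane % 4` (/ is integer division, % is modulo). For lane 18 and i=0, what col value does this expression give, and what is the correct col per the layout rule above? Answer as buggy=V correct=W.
`lane % 4`[18,0]⇒2
lane 18: gr=4 (18/4), th=2 (18%4)
i=0: r=2*2+0=4, c=gr=4
col: 2 vs 4

buggy=2 correct=4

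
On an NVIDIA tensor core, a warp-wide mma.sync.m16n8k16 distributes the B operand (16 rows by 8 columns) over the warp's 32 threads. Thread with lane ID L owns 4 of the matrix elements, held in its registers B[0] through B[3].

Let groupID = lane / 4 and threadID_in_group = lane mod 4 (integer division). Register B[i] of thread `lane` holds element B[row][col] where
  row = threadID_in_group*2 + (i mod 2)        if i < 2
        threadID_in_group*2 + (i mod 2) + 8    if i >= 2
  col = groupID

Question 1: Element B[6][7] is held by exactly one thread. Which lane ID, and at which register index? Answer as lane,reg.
31,0

c: 7->gid=7  r: 6->r8=0,tid=3,i&1=0
L=7*4+3=31  i=0*2+0=0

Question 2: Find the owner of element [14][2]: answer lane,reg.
c:2=>grp=2  r:14=>rB=1,tig=3,lo=0
L=2*4+3=11  i=1*2+0=2

11,2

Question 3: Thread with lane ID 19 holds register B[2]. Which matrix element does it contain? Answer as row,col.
lane 19=>19/4=4, 19 mod 4=3
i=2  r:2·3+0+8=>14  c:4

14,4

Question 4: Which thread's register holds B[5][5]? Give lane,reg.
c: 5->gid=5  r: 5->r8=0,tid=2,i&1=1
L=5*4+2=22  i=0*2+1=1

22,1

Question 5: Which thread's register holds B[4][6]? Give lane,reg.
c=6->g=6  r=4->rb=0,t=2,b0=0
L=6*4+2=26  i=0*2+0=0

26,0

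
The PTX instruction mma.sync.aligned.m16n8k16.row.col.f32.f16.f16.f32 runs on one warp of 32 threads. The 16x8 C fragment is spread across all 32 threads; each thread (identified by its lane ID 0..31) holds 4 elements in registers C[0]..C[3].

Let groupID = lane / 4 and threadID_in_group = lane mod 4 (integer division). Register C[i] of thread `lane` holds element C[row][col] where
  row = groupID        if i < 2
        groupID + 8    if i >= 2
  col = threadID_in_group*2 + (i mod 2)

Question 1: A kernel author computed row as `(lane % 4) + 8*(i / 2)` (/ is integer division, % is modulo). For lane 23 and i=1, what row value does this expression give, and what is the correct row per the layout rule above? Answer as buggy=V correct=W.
`(lane % 4) + 8*(i / 2)`[23,1]->3
lane 23->23/4=5, 23 mod 4=3
i=1  r:5+0->5  c:2·3+1->7
row: 3 vs 5

buggy=3 correct=5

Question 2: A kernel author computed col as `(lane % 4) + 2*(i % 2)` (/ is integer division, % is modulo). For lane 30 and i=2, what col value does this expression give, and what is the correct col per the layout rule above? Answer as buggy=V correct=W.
buggy=2 correct=4

`(lane % 4) + 2*(i % 2)`[30,2]⇒2
L=30⇒gr=30>>2=7, th=30&3=2
[2]⇒row 7+8=15  col 2·2+0=4
col: 2 vs 4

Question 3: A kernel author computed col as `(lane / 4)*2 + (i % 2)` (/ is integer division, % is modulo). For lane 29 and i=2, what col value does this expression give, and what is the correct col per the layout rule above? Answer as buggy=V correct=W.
`(lane / 4)*2 + (i % 2)`[29,2]->14
L=29->gid=29>>2=7, tid=29&3=1
[2]->row 7+8=15  col 1·2+0=2
col: 14 vs 2

buggy=14 correct=2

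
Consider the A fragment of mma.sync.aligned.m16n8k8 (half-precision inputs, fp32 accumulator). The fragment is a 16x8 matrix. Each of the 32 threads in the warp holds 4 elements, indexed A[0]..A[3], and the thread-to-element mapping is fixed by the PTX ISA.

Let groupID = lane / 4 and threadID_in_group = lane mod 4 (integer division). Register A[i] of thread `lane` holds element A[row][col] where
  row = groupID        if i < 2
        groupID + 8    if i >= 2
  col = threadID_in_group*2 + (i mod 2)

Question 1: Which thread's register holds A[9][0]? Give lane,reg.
r=9⇒gr=1,Rb=1  c=0⇒th=0,odd=0
L=1*4+0=4  i=1*2+0=2

4,2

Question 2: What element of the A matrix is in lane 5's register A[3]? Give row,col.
5: G=1,T=1
[3] (1+8,1*2+1) = (9,3)

9,3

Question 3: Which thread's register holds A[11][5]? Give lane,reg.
14,3

r: 11->gid=3,r8=1  c: 5->tid=2,i&1=1
L=3*4+2=14  i=1*2+1=3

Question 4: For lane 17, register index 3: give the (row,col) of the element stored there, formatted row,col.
12,3

17: gr=4,th=1
[3] (4+8,1*2+1) = (12,3)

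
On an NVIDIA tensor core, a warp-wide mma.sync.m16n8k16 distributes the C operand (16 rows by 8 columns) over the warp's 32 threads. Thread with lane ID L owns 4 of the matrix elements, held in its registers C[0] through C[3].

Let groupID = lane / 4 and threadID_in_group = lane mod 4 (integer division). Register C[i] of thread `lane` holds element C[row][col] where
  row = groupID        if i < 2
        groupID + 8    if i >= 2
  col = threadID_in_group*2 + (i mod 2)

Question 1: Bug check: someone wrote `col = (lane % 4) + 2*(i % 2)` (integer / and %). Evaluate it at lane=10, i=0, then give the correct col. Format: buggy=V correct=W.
`(lane % 4) + 2*(i % 2)`[10,0]->2
lane 10->10/4=2, 10 mod 4=2
i=0  r:2+0->2  c:2·2+0->4
col: 2 vs 4

buggy=2 correct=4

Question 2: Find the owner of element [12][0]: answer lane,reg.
16,2

r=12→G=4,rhi=1  c=0→T=0,p=0
L=4*4+0=16  i=1*2+0=2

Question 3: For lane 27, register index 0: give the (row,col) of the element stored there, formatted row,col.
27: gr=6,th=3
[0] (6+0,3*2+0) = (6,6)

6,6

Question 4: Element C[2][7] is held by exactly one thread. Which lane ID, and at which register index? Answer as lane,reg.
r:2=>grp=2,rB=0  c:7=>tig=3,lo=1
L=2*4+3=11  i=0*2+1=1

11,1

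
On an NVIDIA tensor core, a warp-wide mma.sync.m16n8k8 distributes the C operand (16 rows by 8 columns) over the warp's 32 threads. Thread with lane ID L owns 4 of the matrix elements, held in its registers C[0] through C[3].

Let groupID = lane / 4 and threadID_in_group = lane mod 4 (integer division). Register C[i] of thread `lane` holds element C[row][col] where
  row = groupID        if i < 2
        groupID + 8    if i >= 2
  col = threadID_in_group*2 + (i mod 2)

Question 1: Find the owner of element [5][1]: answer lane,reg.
20,1

r: 5->gid=5,r8=0  c: 1->tid=0,i&1=1
L=5*4+0=20  i=0*2+1=1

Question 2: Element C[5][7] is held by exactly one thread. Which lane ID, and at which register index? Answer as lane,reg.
r:5=>grp=5,rB=0  c:7=>tig=3,lo=1
L=5*4+3=23  i=0*2+1=1

23,1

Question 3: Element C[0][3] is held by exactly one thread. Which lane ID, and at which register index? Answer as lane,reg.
r=0⇒gr=0,Rb=0  c=3⇒th=1,odd=1
L=0*4+1=1  i=0*2+1=1

1,1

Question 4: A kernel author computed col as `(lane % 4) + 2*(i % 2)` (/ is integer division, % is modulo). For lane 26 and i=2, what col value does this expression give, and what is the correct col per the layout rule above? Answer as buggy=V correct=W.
buggy=2 correct=4

`(lane % 4) + 2*(i % 2)`[26,2]->2
lane 26->26/4=6, 26 mod 4=2
i=2  r:6+8->14  c:2·2+0->4
col: 2 vs 4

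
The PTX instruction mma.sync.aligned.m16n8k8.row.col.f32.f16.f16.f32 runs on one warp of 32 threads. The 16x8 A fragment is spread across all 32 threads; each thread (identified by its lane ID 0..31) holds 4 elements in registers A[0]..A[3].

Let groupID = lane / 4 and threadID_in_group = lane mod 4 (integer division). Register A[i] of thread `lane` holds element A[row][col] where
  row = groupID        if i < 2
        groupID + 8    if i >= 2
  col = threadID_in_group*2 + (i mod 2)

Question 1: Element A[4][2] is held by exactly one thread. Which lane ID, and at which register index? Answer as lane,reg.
17,0

r: 4->gid=4,r8=0  c: 2->tid=1,i&1=0
L=4*4+1=17  i=0*2+0=0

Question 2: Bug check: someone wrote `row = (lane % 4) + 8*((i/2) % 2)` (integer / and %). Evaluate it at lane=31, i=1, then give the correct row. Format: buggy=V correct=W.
`(lane % 4) + 8*((i/2) % 2)`[31,1]→3
31: G=7,T=3
[1] (7+0,3*2+1) = (7,7)
row: 3 vs 7

buggy=3 correct=7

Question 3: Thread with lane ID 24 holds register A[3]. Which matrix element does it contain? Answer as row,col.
14,1

L=24->gid=24>>2=6, tid=24&3=0
[3]->row 6+8=14  col 0·2+1=1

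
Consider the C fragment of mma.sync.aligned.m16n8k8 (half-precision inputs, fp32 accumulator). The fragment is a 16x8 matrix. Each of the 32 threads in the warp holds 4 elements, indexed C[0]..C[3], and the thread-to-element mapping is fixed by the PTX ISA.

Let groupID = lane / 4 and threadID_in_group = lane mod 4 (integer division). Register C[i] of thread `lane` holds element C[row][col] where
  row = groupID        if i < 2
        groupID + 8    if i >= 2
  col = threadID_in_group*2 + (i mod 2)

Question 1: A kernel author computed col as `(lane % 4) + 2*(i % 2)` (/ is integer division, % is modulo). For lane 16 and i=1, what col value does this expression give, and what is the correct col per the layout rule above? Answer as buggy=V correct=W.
buggy=2 correct=1

`(lane % 4) + 2*(i % 2)`[16,1]=>2
lane 16=>16/4=4, 16 mod 4=0
i=1  r:4+0=>4  c:2·0+1=>1
col: 2 vs 1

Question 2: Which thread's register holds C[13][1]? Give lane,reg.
r=13→G=5,rhi=1  c=1→T=0,p=1
L=5*4+0=20  i=1*2+1=3

20,3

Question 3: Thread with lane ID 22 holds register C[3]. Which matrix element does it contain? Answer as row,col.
13,5

L=22->gid=22>>2=5, tid=22&3=2
[3]->row 5+8=13  col 2·2+1=5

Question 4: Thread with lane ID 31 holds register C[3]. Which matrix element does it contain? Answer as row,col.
L=31->gid=31>>2=7, tid=31&3=3
[3]->row 7+8=15  col 3·2+1=7

15,7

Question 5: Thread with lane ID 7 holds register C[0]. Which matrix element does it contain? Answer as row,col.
1,6

L=7→G=7>>2=1, T=7&3=3
[0]→row 1+0=1  col 3·2+0=6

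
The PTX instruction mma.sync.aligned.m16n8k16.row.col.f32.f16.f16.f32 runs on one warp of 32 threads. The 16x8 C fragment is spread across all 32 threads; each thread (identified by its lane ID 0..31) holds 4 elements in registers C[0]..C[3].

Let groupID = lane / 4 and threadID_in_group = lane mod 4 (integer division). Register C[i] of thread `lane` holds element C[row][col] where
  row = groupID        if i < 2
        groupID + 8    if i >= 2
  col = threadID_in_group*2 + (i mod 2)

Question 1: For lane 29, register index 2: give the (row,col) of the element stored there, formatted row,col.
15,2

L=29->g=29>>2=7, t=29&3=1
[2]->row 7+8=15  col 1·2+0=2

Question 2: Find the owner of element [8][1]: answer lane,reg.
r=8→G=0,rhi=1  c=1→T=0,p=1
L=0*4+0=0  i=1*2+1=3

0,3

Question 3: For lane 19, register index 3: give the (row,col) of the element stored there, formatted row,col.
12,7

lane 19: G=4 (19/4), T=3 (19%4)
i=3: r=4+8=12, c=3*2+1=7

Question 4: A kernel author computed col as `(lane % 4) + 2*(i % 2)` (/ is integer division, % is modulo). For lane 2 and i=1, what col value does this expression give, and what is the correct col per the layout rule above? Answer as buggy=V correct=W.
buggy=4 correct=5

`(lane % 4) + 2*(i % 2)`[2,1]=>4
L=2=>grp=2>>2=0, tig=2&3=2
[1]=>row 0+0=0  col 2·2+1=5
col: 4 vs 5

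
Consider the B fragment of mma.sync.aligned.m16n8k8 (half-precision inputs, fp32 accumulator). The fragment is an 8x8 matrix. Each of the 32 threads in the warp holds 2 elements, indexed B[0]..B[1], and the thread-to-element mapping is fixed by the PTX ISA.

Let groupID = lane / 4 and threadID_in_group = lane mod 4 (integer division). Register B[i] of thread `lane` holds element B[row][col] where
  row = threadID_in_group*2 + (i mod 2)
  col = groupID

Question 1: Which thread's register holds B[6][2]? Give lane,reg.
11,0

c:2=>grp=2  r:6=>tig=3,lo=0
L=2*4+3=11  i=0=0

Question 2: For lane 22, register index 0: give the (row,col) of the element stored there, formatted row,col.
lane 22->22/4=5, 22 mod 4=2
i=0  r:2·2+0->4  c:5

4,5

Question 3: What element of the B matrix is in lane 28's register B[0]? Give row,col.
28: G=7,T=0
[0] (0*2+0,7) = (0,7)

0,7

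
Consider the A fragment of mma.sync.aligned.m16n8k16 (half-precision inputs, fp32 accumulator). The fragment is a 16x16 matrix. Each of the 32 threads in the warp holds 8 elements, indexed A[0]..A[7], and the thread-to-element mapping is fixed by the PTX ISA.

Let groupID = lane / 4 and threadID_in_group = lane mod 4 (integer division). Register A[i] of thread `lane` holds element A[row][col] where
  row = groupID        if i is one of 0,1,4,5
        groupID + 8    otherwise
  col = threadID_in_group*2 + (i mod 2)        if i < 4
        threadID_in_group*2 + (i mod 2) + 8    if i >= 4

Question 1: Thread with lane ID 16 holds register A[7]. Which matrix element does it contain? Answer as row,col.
12,9

lane 16: g=4 (16/4), t=0 (16%4)
i=7: r=4+8=12, c=0*2+1+8=9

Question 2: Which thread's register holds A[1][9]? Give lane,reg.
r=1->g=1,rb=0  c=9->cb=1,t=0,b0=1
L=1*4+0=4  i=1*4+0*2+1=5

4,5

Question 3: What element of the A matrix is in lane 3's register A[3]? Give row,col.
8,7

L=3→G=3>>2=0, T=3&3=3
[3]→row 0+8=8  col 3·2+1+0=7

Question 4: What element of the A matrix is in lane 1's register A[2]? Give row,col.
L=1→G=1>>2=0, T=1&3=1
[2]→row 0+8=8  col 1·2+0+0=2

8,2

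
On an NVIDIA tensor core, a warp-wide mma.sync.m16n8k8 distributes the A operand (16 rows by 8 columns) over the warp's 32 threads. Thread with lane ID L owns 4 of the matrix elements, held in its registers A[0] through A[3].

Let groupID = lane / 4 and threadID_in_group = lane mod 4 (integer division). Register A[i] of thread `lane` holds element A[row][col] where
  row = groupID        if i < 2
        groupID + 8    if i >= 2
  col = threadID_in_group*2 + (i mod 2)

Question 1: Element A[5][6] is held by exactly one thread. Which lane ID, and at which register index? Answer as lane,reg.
r=5⇒gr=5,Rb=0  c=6⇒th=3,odd=0
L=5*4+3=23  i=0*2+0=0

23,0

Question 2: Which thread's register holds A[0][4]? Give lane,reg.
2,0

r=0⇒gr=0,Rb=0  c=4⇒th=2,odd=0
L=0*4+2=2  i=0*2+0=0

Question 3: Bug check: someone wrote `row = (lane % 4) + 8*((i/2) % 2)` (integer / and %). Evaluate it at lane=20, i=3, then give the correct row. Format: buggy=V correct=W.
buggy=8 correct=13

`(lane % 4) + 8*((i/2) % 2)`[20,3]->8
L=20->g=20>>2=5, t=20&3=0
[3]->row 5+8=13  col 0·2+1=1
row: 8 vs 13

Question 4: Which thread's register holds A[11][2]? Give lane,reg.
r=11⇒gr=3,Rb=1  c=2⇒th=1,odd=0
L=3*4+1=13  i=1*2+0=2

13,2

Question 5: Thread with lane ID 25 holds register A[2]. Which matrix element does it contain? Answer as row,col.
25: g=6,t=1
[2] (6+8,1*2+0) = (14,2)

14,2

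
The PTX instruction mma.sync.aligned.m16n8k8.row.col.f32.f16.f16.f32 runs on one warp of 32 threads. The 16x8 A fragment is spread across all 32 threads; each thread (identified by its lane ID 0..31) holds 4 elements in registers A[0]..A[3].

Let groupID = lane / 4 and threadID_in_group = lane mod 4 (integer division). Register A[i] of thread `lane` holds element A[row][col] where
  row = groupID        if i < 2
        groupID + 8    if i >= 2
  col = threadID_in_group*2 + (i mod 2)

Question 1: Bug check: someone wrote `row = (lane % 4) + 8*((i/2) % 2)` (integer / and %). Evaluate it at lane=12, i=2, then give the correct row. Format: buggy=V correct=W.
`(lane % 4) + 8*((i/2) % 2)`[12,2]->8
lane 12->12/4=3, 12 mod 4=0
i=2  r:3+8->11  c:2·0+0->0
row: 8 vs 11

buggy=8 correct=11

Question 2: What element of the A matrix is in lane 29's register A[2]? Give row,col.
15,2

29: G=7,T=1
[2] (7+8,1*2+0) = (15,2)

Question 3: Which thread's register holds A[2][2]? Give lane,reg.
r=2⇒gr=2,Rb=0  c=2⇒th=1,odd=0
L=2*4+1=9  i=0*2+0=0

9,0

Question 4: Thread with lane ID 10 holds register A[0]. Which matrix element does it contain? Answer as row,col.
2,4

lane 10=>10/4=2, 10 mod 4=2
i=0  r:2+0=>2  c:2·2+0=>4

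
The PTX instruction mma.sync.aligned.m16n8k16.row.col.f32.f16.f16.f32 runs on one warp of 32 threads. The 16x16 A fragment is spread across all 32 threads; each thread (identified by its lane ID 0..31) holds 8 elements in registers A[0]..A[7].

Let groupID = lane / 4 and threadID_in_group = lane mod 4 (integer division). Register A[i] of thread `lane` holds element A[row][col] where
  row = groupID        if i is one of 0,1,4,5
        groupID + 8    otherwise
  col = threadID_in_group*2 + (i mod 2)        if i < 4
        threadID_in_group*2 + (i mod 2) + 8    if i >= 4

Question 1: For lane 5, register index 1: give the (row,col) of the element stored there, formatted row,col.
1,3

lane 5: G=1 (5/4), T=1 (5%4)
i=1: r=1+0=1, c=1*2+1+0=3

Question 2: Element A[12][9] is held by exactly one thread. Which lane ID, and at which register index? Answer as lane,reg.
16,7

r=12⇒gr=4,Rb=1  c=9⇒Cb=1,th=0,odd=1
L=4*4+0=16  i=1*4+1*2+1=7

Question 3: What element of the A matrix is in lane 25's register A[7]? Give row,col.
14,11

L=25⇒gr=25>>2=6, th=25&3=1
[7]⇒row 6+8=14  col 1·2+1+8=11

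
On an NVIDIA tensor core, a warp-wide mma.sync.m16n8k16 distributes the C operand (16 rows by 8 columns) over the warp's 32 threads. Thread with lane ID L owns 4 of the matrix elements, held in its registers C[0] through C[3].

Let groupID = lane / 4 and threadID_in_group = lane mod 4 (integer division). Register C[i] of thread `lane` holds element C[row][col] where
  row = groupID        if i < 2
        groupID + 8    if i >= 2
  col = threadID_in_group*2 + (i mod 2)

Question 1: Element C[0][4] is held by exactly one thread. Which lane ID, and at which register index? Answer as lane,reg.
2,0

r:0=>grp=0,rB=0  c:4=>tig=2,lo=0
L=0*4+2=2  i=0*2+0=0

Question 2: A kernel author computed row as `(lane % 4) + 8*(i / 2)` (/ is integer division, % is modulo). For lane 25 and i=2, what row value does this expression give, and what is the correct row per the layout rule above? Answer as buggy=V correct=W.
`(lane % 4) + 8*(i / 2)`[25,2]->9
25: gid=6,tid=1
[2] (6+8,1*2+0) = (14,2)
row: 9 vs 14

buggy=9 correct=14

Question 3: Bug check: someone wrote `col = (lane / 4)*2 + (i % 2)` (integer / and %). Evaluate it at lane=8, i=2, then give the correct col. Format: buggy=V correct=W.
buggy=4 correct=0

`(lane / 4)*2 + (i % 2)`[8,2]⇒4
lane 8⇒8/4=2, 8 mod 4=0
i=2  r:2+8⇒10  c:2·0+0⇒0
col: 4 vs 0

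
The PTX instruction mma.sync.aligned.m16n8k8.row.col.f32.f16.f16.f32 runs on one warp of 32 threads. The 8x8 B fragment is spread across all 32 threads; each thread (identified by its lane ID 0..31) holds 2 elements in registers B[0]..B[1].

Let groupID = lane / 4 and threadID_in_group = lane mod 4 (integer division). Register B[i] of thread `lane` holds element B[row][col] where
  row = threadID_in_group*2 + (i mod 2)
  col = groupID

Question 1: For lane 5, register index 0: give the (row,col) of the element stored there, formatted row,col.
lane 5: G=1 (5/4), T=1 (5%4)
i=0: r=1*2+0=2, c=G=1

2,1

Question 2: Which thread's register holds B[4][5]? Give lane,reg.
c: 5->gid=5  r: 4->tid=2,i&1=0
L=5*4+2=22  i=0=0

22,0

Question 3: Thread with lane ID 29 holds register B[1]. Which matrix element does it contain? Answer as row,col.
3,7

29: gid=7,tid=1
[1] (1*2+1,7) = (3,7)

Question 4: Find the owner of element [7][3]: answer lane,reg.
15,1

c=3→G=3  r=7→T=3,p=1
L=3*4+3=15  i=1=1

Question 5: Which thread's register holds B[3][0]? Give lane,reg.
1,1

c=0⇒gr=0  r=3⇒th=1,odd=1
L=0*4+1=1  i=1=1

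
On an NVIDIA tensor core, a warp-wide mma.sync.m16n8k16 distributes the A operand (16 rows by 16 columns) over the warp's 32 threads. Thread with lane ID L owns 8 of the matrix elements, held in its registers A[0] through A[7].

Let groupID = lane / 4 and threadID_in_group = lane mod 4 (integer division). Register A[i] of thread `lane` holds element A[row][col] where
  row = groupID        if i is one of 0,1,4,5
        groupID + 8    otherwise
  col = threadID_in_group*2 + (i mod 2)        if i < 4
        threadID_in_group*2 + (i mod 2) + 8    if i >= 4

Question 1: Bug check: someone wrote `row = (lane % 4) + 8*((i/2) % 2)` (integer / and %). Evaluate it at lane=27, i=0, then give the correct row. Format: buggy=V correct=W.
`(lane % 4) + 8*((i/2) % 2)`[27,0]->3
lane 27->27/4=6, 27 mod 4=3
i=0  r:6+0->6  c:2·3+0+0->6
row: 3 vs 6

buggy=3 correct=6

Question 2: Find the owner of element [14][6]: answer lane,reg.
27,2

r:14=>grp=6,rB=1  c:6=>cB=0,tig=3,lo=0
L=6*4+3=27  i=0*4+1*2+0=2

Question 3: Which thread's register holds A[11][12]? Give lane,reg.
r=11⇒gr=3,Rb=1  c=12⇒Cb=1,th=2,odd=0
L=3*4+2=14  i=1*4+1*2+0=6

14,6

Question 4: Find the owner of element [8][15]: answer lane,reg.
3,7

r=8->g=0,rb=1  c=15->cb=1,t=3,b0=1
L=0*4+3=3  i=1*4+1*2+1=7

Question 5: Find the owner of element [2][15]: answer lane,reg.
11,5

r=2→G=2,rhi=0  c=15→chi=1,T=3,p=1
L=2*4+3=11  i=1*4+0*2+1=5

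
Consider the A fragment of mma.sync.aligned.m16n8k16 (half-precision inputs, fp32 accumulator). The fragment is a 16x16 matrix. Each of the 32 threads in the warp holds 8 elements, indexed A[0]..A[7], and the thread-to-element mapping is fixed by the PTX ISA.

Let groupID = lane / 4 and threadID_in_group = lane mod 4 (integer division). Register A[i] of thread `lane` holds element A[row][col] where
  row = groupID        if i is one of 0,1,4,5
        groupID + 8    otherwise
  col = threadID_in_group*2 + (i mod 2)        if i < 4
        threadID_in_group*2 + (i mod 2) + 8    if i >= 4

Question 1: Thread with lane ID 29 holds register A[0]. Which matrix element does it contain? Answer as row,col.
7,2

29: gr=7,th=1
[0] (7+0,1*2+0+0) = (7,2)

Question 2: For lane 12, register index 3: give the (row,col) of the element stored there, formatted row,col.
L=12⇒gr=12>>2=3, th=12&3=0
[3]⇒row 3+8=11  col 0·2+1+0=1

11,1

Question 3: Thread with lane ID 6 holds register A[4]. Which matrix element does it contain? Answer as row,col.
lane 6: grp=1 (6/4), tig=2 (6%4)
i=4: r=1+0=1, c=2*2+0+8=12

1,12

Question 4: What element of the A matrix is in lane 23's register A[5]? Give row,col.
5,15

lane 23->23/4=5, 23 mod 4=3
i=5  r:5+0->5  c:2·3+1+8->15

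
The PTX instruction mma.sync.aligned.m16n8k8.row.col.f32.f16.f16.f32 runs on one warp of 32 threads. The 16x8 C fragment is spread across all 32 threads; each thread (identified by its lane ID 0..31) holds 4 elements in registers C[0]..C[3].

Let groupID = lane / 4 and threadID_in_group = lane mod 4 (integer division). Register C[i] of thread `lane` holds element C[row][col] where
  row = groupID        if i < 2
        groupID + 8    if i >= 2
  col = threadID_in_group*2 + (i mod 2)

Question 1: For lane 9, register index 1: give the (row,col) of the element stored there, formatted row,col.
2,3

9: gid=2,tid=1
[1] (2+0,1*2+1) = (2,3)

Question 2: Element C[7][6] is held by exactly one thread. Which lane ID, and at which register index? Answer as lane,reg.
r: 7->gid=7,r8=0  c: 6->tid=3,i&1=0
L=7*4+3=31  i=0*2+0=0

31,0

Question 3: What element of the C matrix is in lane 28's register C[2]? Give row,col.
lane 28->28/4=7, 28 mod 4=0
i=2  r:7+8->15  c:2·0+0->0

15,0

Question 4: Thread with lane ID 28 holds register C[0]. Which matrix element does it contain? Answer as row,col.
7,0

lane 28⇒28/4=7, 28 mod 4=0
i=0  r:7+0⇒7  c:2·0+0⇒0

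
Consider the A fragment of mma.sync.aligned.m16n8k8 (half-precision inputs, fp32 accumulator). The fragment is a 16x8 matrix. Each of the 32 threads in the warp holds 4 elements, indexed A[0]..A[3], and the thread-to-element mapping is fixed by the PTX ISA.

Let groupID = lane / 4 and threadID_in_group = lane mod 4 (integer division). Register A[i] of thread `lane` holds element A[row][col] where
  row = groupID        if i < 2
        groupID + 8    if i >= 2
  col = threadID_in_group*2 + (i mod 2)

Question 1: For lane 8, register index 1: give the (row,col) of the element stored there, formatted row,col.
L=8=>grp=8>>2=2, tig=8&3=0
[1]=>row 2+0=2  col 0·2+1=1

2,1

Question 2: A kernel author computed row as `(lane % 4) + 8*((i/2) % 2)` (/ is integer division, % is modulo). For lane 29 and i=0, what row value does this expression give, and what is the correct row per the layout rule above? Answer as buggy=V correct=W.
buggy=1 correct=7

`(lane % 4) + 8*((i/2) % 2)`[29,0]⇒1
29: gr=7,th=1
[0] (7+0,1*2+0) = (7,2)
row: 1 vs 7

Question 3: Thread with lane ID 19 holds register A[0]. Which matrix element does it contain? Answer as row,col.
4,6

lane 19->19/4=4, 19 mod 4=3
i=0  r:4+0->4  c:2·3+0->6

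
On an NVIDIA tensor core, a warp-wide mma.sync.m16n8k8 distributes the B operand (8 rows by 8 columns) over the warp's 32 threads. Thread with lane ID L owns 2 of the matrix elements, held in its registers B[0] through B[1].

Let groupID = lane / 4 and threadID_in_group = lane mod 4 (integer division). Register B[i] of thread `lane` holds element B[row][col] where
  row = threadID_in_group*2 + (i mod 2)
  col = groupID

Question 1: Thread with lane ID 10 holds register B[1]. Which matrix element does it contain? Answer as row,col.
lane 10: gr=2 (10/4), th=2 (10%4)
i=1: r=2*2+1=5, c=gr=2

5,2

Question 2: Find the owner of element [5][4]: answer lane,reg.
c=4→G=4  r=5→T=2,p=1
L=4*4+2=18  i=1=1

18,1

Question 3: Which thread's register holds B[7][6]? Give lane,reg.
c=6->g=6  r=7->t=3,b0=1
L=6*4+3=27  i=1=1

27,1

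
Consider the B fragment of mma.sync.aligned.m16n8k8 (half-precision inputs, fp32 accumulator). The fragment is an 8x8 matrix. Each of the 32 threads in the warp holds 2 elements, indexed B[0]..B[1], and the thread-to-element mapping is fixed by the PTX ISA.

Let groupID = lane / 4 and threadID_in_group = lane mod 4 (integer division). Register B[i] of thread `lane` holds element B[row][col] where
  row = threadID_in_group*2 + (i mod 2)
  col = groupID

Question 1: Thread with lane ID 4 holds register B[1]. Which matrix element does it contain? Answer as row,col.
1,1

L=4->gid=4>>2=1, tid=4&3=0
[1]->row 0·2+1=1  col gid=1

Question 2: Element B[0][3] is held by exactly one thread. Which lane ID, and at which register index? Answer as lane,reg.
c:3=>grp=3  r:0=>tig=0,lo=0
L=3*4+0=12  i=0=0

12,0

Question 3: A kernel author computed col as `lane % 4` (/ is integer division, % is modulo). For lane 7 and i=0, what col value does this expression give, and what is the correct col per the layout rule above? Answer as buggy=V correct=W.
buggy=3 correct=1

`lane % 4`[7,0]->3
7: gid=1,tid=3
[0] (3*2+0,1) = (6,1)
col: 3 vs 1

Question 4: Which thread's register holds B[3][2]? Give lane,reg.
c=2->g=2  r=3->t=1,b0=1
L=2*4+1=9  i=1=1

9,1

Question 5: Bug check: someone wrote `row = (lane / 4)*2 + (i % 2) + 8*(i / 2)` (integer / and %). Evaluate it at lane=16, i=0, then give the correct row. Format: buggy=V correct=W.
`(lane / 4)*2 + (i % 2) + 8*(i / 2)`[16,0]->8
lane 16->16/4=4, 16 mod 4=0
i=0  r:2·0+0->0  c:4
row: 8 vs 0

buggy=8 correct=0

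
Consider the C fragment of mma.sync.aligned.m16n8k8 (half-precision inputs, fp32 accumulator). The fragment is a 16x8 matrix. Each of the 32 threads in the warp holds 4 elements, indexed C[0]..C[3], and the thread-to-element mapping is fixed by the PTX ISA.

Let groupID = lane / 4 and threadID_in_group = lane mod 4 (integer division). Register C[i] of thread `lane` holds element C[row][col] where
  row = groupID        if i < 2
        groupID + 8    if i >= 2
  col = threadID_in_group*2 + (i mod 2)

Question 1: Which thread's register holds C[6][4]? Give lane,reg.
r: 6->gid=6,r8=0  c: 4->tid=2,i&1=0
L=6*4+2=26  i=0*2+0=0

26,0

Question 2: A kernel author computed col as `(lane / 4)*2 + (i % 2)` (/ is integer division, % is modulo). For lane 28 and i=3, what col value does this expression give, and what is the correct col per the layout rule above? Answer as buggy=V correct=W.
`(lane / 4)*2 + (i % 2)`[28,3]=>15
lane 28: grp=7 (28/4), tig=0 (28%4)
i=3: r=7+8=15, c=0*2+1=1
col: 15 vs 1

buggy=15 correct=1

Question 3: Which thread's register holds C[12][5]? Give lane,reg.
r=12⇒gr=4,Rb=1  c=5⇒th=2,odd=1
L=4*4+2=18  i=1*2+1=3

18,3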